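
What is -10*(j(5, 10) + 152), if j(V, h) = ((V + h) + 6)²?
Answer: -5930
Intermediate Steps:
j(V, h) = (6 + V + h)²
-10*(j(5, 10) + 152) = -10*((6 + 5 + 10)² + 152) = -10*(21² + 152) = -10*(441 + 152) = -10*593 = -5930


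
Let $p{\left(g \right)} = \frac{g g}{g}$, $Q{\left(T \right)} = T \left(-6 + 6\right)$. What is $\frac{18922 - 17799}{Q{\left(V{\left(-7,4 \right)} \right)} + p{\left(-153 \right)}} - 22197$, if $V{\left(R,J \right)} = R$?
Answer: $- \frac{3397264}{153} \approx -22204.0$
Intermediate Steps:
$Q{\left(T \right)} = 0$ ($Q{\left(T \right)} = T 0 = 0$)
$p{\left(g \right)} = g$ ($p{\left(g \right)} = \frac{g^{2}}{g} = g$)
$\frac{18922 - 17799}{Q{\left(V{\left(-7,4 \right)} \right)} + p{\left(-153 \right)}} - 22197 = \frac{18922 - 17799}{0 - 153} - 22197 = \frac{1123}{-153} - 22197 = 1123 \left(- \frac{1}{153}\right) - 22197 = - \frac{1123}{153} - 22197 = - \frac{3397264}{153}$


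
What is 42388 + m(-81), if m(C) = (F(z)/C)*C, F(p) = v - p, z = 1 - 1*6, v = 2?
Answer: 42395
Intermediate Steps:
z = -5 (z = 1 - 6 = -5)
F(p) = 2 - p
m(C) = 7 (m(C) = ((2 - 1*(-5))/C)*C = ((2 + 5)/C)*C = (7/C)*C = 7)
42388 + m(-81) = 42388 + 7 = 42395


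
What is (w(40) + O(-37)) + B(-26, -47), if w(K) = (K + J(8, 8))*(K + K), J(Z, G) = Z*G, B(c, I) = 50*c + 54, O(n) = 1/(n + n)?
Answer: 523475/74 ≈ 7074.0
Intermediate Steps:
O(n) = 1/(2*n)
B(c, I) = 54 + 50*c
J(Z, G) = G*Z
w(K) = 2*K*(64 + K) (w(K) = (K + 8*8)*(K + K) = (K + 64)*(2*K) = (64 + K)*(2*K) = 2*K*(64 + K))
(w(40) + O(-37)) + B(-26, -47) = (2*40*(64 + 40) + (½)/(-37)) + (54 + 50*(-26)) = (2*40*104 + (½)*(-1/37)) + (54 - 1300) = (8320 - 1/74) - 1246 = 615679/74 - 1246 = 523475/74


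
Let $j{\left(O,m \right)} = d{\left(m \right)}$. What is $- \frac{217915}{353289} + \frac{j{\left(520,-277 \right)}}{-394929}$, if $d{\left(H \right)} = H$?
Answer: $- \frac{28654363994}{46508023827} \approx -0.61612$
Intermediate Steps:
$j{\left(O,m \right)} = m$
$- \frac{217915}{353289} + \frac{j{\left(520,-277 \right)}}{-394929} = - \frac{217915}{353289} - \frac{277}{-394929} = \left(-217915\right) \frac{1}{353289} - - \frac{277}{394929} = - \frac{217915}{353289} + \frac{277}{394929} = - \frac{28654363994}{46508023827}$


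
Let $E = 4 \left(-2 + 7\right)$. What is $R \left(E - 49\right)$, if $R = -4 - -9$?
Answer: $-145$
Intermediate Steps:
$R = 5$ ($R = -4 + 9 = 5$)
$E = 20$ ($E = 4 \cdot 5 = 20$)
$R \left(E - 49\right) = 5 \left(20 - 49\right) = 5 \left(-29\right) = -145$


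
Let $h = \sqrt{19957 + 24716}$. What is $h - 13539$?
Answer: $-13539 + \sqrt{44673} \approx -13328.0$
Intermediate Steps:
$h = \sqrt{44673} \approx 211.36$
$h - 13539 = \sqrt{44673} - 13539 = -13539 + \sqrt{44673}$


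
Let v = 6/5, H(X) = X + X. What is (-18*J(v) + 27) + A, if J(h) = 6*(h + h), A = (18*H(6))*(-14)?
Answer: -16281/5 ≈ -3256.2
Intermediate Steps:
H(X) = 2*X
v = 6/5 (v = 6*(1/5) = 6/5 ≈ 1.2000)
A = -3024 (A = (18*(2*6))*(-14) = (18*12)*(-14) = 216*(-14) = -3024)
J(h) = 12*h (J(h) = 6*(2*h) = 12*h)
(-18*J(v) + 27) + A = (-216*6/5 + 27) - 3024 = (-18*72/5 + 27) - 3024 = (-1296/5 + 27) - 3024 = -1161/5 - 3024 = -16281/5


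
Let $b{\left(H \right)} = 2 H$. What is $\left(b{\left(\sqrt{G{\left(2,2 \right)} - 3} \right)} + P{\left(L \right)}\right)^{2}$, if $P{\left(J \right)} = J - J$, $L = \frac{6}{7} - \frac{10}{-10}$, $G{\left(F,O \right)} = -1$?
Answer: $-16$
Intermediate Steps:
$L = \frac{13}{7}$ ($L = 6 \cdot \frac{1}{7} - -1 = \frac{6}{7} + 1 = \frac{13}{7} \approx 1.8571$)
$P{\left(J \right)} = 0$
$\left(b{\left(\sqrt{G{\left(2,2 \right)} - 3} \right)} + P{\left(L \right)}\right)^{2} = \left(2 \sqrt{-1 - 3} + 0\right)^{2} = \left(2 \sqrt{-4} + 0\right)^{2} = \left(2 \cdot 2 i + 0\right)^{2} = \left(4 i + 0\right)^{2} = \left(4 i\right)^{2} = -16$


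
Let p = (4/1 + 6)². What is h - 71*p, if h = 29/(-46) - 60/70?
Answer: -2286679/322 ≈ -7101.5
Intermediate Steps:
h = -479/322 (h = 29*(-1/46) - 60*1/70 = -29/46 - 6/7 = -479/322 ≈ -1.4876)
p = 100 (p = (4*1 + 6)² = (4 + 6)² = 10² = 100)
h - 71*p = -479/322 - 71*100 = -479/322 - 7100 = -2286679/322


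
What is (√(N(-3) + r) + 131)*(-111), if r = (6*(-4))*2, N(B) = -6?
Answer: -14541 - 333*I*√6 ≈ -14541.0 - 815.68*I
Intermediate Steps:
r = -48 (r = -24*2 = -48)
(√(N(-3) + r) + 131)*(-111) = (√(-6 - 48) + 131)*(-111) = (√(-54) + 131)*(-111) = (3*I*√6 + 131)*(-111) = (131 + 3*I*√6)*(-111) = -14541 - 333*I*√6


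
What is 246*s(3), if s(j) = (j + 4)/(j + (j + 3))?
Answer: 574/3 ≈ 191.33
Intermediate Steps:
s(j) = (4 + j)/(3 + 2*j) (s(j) = (4 + j)/(j + (3 + j)) = (4 + j)/(3 + 2*j))
246*s(3) = 246*((4 + 3)/(3 + 2*3)) = 246*(7/(3 + 6)) = 246*(7/9) = 574/3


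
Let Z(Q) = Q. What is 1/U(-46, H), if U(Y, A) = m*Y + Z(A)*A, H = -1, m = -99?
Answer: 1/4555 ≈ 0.00021954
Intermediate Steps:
U(Y, A) = A² - 99*Y (U(Y, A) = -99*Y + A*A = -99*Y + A² = A² - 99*Y)
1/U(-46, H) = 1/((-1)² - 99*(-46)) = 1/(1 + 4554) = 1/4555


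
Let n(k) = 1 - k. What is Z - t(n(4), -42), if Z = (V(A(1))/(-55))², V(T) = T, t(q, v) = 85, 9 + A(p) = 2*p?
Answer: -257076/3025 ≈ -84.984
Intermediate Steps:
A(p) = -9 + 2*p
Z = 49/3025 (Z = ((-9 + 2*1)/(-55))² = ((-9 + 2)*(-1/55))² = (-7*(-1/55))² = (7/55)² = 49/3025 ≈ 0.016198)
Z - t(n(4), -42) = 49/3025 - 1*85 = 49/3025 - 85 = -257076/3025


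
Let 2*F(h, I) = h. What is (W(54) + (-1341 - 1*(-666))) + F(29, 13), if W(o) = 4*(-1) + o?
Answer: -1221/2 ≈ -610.50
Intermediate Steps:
F(h, I) = h/2
W(o) = -4 + o
(W(54) + (-1341 - 1*(-666))) + F(29, 13) = ((-4 + 54) + (-1341 - 1*(-666))) + (½)*29 = (50 + (-1341 + 666)) + 29/2 = (50 - 675) + 29/2 = -625 + 29/2 = -1221/2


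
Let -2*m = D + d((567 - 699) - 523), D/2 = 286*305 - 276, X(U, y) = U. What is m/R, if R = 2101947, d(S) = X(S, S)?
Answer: -57751/1401298 ≈ -0.041212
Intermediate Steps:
d(S) = S
D = 173908 (D = 2*(286*305 - 276) = 2*(87230 - 276) = 2*86954 = 173908)
m = -173253/2 (m = -(173908 + ((567 - 699) - 523))/2 = -(173908 + (-132 - 523))/2 = -(173908 - 655)/2 = -1/2*173253 = -173253/2 ≈ -86627.)
m/R = -173253/2/2101947 = -173253/2*1/2101947 = -57751/1401298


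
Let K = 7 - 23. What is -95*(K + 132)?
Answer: -11020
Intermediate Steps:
K = -16
-95*(K + 132) = -95*(-16 + 132) = -95*116 = -11020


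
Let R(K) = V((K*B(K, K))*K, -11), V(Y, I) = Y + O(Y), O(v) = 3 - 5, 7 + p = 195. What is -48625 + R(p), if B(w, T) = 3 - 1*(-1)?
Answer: 92749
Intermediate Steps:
p = 188 (p = -7 + 195 = 188)
O(v) = -2
B(w, T) = 4 (B(w, T) = 3 + 1 = 4)
V(Y, I) = -2 + Y (V(Y, I) = Y - 2 = -2 + Y)
R(K) = -2 + 4*K² (R(K) = -2 + (K*4)*K = -2 + (4*K)*K = -2 + 4*K²)
-48625 + R(p) = -48625 + (-2 + 4*188²) = -48625 + (-2 + 4*35344) = -48625 + (-2 + 141376) = -48625 + 141374 = 92749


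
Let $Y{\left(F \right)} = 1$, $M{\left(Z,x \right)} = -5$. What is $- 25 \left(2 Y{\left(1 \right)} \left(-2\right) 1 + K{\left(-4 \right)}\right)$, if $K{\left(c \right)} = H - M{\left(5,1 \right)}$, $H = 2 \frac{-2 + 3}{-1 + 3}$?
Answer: $-50$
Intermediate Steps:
$H = 1$ ($H = 2 \cdot 1 \cdot \frac{1}{2} = 2 \cdot \frac{1}{2} = 1$)
$K{\left(c \right)} = 6$ ($K{\left(c \right)} = 1 - -5 = 1 + 5 = 6$)
$- 25 \left(2 Y{\left(1 \right)} \left(-2\right) 1 + K{\left(-4 \right)}\right) = - 25 \left(2 \cdot 1 \left(-2\right) 1 + 6\right) = - 25 \left(2 \left(-2\right) 1 + 6\right) = - 25 \left(\left(-4\right) 1 + 6\right) = - 25 \left(-4 + 6\right) = \left(-25\right) 2 = -50$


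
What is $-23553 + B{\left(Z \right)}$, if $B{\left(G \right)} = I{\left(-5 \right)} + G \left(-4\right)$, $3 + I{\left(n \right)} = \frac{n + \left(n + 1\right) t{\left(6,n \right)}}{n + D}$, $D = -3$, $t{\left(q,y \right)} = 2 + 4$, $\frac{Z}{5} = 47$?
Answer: $- \frac{195939}{8} \approx -24492.0$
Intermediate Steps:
$Z = 235$ ($Z = 5 \cdot 47 = 235$)
$t{\left(q,y \right)} = 6$
$I{\left(n \right)} = -3 + \frac{6 + 7 n}{-3 + n}$ ($I{\left(n \right)} = -3 + \frac{n + \left(n + 1\right) 6}{n - 3} = -3 + \frac{n + \left(1 + n\right) 6}{-3 + n} = -3 + \frac{n + \left(6 + 6 n\right)}{-3 + n} = -3 + \frac{6 + 7 n}{-3 + n}$)
$B{\left(G \right)} = \frac{5}{8} - 4 G$ ($B{\left(G \right)} = \frac{15 + 4 \left(-5\right)}{-3 - 5} + G \left(-4\right) = \frac{15 - 20}{-8} - 4 G = \left(- \frac{1}{8}\right) \left(-5\right) - 4 G = \frac{5}{8} - 4 G$)
$-23553 + B{\left(Z \right)} = -23553 + \left(\frac{5}{8} - 940\right) = -23553 - \frac{7515}{8} = - \frac{195939}{8}$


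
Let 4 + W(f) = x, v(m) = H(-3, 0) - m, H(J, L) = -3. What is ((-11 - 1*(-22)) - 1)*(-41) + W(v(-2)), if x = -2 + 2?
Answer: -414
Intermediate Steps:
x = 0
v(m) = -3 - m
W(f) = -4 (W(f) = -4 + 0 = -4)
((-11 - 1*(-22)) - 1)*(-41) + W(v(-2)) = ((-11 - 1*(-22)) - 1)*(-41) - 4 = ((-11 + 22) - 1)*(-41) - 4 = (11 - 1)*(-41) - 4 = 10*(-41) - 4 = -410 - 4 = -414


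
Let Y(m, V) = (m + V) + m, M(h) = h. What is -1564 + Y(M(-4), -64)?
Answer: -1636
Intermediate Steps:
Y(m, V) = V + 2*m (Y(m, V) = (V + m) + m = V + 2*m)
-1564 + Y(M(-4), -64) = -1564 + (-64 + 2*(-4)) = -1564 + (-64 - 8) = -1564 - 72 = -1636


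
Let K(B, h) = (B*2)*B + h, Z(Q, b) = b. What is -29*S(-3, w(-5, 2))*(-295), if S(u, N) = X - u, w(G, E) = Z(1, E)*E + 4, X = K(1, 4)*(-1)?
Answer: -25665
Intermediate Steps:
K(B, h) = h + 2*B² (K(B, h) = (2*B)*B + h = 2*B² + h = h + 2*B²)
X = -6 (X = (4 + 2*1²)*(-1) = (4 + 2*1)*(-1) = (4 + 2)*(-1) = 6*(-1) = -6)
w(G, E) = 4 + E² (w(G, E) = E*E + 4 = E² + 4 = 4 + E²)
S(u, N) = -6 - u
-29*S(-3, w(-5, 2))*(-295) = -29*(-6 - 1*(-3))*(-295) = -29*(-6 + 3)*(-295) = -29*(-3)*(-295) = 87*(-295) = -25665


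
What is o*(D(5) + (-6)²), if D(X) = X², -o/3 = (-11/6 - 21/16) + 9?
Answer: -17141/16 ≈ -1071.3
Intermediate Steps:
o = -281/16 (o = -3*((-11/6 - 21/16) + 9) = -3*(-151/48 + 9) = -3*281/48 = -281/16 ≈ -17.563)
o*(D(5) + (-6)²) = -281*(5² + (-6)²)/16 = -281*(25 + 36)/16 = -281/16*61 = -17141/16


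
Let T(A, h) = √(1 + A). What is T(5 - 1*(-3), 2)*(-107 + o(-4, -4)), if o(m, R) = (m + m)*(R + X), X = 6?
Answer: -369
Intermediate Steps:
o(m, R) = 2*m*(6 + R) (o(m, R) = (m + m)*(R + 6) = (2*m)*(6 + R) = 2*m*(6 + R))
T(5 - 1*(-3), 2)*(-107 + o(-4, -4)) = √(1 + (5 - 1*(-3)))*(-107 + 2*(-4)*(6 - 4)) = √(1 + (5 + 3))*(-107 + 2*(-4)*2) = √(1 + 8)*(-107 - 16) = √9*(-123) = 3*(-123) = -369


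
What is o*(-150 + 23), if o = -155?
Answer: 19685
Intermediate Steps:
o*(-150 + 23) = -155*(-150 + 23) = -155*(-127) = 19685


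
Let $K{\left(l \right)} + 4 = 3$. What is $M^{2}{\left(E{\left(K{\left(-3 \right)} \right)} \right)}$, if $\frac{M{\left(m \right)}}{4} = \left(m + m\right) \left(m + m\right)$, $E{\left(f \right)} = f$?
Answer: $256$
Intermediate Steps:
$K{\left(l \right)} = -1$ ($K{\left(l \right)} = -4 + 3 = -1$)
$M{\left(m \right)} = 16 m^{2}$ ($M{\left(m \right)} = 4 \left(m + m\right) \left(m + m\right) = 4 \cdot 2 m 2 m = 4 \cdot 4 m^{2} = 16 m^{2}$)
$M^{2}{\left(E{\left(K{\left(-3 \right)} \right)} \right)} = \left(16 \left(-1\right)^{2}\right)^{2} = \left(16 \cdot 1\right)^{2} = 16^{2} = 256$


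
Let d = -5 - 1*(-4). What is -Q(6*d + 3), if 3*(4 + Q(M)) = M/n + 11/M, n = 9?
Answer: 16/3 ≈ 5.3333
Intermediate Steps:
d = -1 (d = -5 + 4 = -1)
Q(M) = -4 + M/27 + 11/(3*M) (Q(M) = -4 + (M/9 + 11/M)/3 = -4 + (11/M + M/9)/3 = -4 + (M/27 + 11/(3*M)) = -4 + M/27 + 11/(3*M))
-Q(6*d + 3) = -(99 + (6*(-1) + 3)*(-108 + (6*(-1) + 3)))/(27*(6*(-1) + 3)) = -(99 + (-6 + 3)*(-108 + (-6 + 3)))/(27*(-6 + 3)) = -(99 - 3*(-108 - 3))/(27*(-3)) = -(-1)*(99 - 3*(-111))/(27*3) = -(-1)*(99 + 333)/(27*3) = -(-1)*432/(27*3) = -1*(-16/3) = 16/3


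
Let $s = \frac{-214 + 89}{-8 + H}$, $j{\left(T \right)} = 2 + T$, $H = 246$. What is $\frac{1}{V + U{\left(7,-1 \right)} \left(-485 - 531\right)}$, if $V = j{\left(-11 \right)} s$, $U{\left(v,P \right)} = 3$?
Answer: $- \frac{238}{724299} \approx -0.00032859$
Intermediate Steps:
$s = - \frac{125}{238}$ ($s = \frac{-214 + 89}{-8 + 246} = - \frac{125}{238} \approx -0.52521$)
$V = \frac{1125}{238}$ ($V = \left(2 - 11\right) \left(- \frac{125}{238}\right) = \left(-9\right) \left(- \frac{125}{238}\right) = \frac{1125}{238} \approx 4.7269$)
$\frac{1}{V + U{\left(7,-1 \right)} \left(-485 - 531\right)} = \frac{1}{\frac{1125}{238} + 3 \left(-485 - 531\right)} = \frac{1}{\frac{1125}{238} + 3 \left(-1016\right)} = \frac{1}{\frac{1125}{238} - 3048} = \frac{1}{- \frac{724299}{238}} = - \frac{238}{724299}$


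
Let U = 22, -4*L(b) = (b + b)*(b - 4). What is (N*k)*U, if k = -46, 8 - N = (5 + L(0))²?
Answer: 17204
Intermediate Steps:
L(b) = -b*(-4 + b)/2 (L(b) = -(b + b)*(b - 4)/4 = -2*b*(-4 + b)/4 = -b*(-4 + b)/2)
N = -17 (N = 8 - (5 + (½)*0*(4 - 1*0))² = 8 - (5 + (½)*0*(4 + 0))² = 8 - (5 + (½)*0*4)² = 8 - (5 + 0)² = 8 - 1*5² = 8 - 1*25 = 8 - 25 = -17)
(N*k)*U = -17*(-46)*22 = 782*22 = 17204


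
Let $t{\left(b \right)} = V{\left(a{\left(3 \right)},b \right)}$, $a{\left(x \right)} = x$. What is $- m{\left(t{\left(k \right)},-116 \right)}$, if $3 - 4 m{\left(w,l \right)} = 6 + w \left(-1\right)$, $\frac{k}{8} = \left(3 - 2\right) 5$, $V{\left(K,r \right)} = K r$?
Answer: $- \frac{117}{4} \approx -29.25$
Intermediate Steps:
$k = 40$ ($k = 8 \left(3 - 2\right) 5 = 8 \cdot 1 \cdot 5 = 8 \cdot 5 = 40$)
$t{\left(b \right)} = 3 b$
$m{\left(w,l \right)} = - \frac{3}{4} + \frac{w}{4}$ ($m{\left(w,l \right)} = \frac{3}{4} - \frac{6 + w \left(-1\right)}{4} = \frac{3}{4} - \frac{6 - w}{4} = \frac{3}{4} + \left(- \frac{3}{2} + \frac{w}{4}\right) = - \frac{3}{4} + \frac{w}{4}$)
$- m{\left(t{\left(k \right)},-116 \right)} = - (- \frac{3}{4} + \frac{3 \cdot 40}{4}) = - (- \frac{3}{4} + \frac{1}{4} \cdot 120) = - (- \frac{3}{4} + 30) = \left(-1\right) \frac{117}{4} = - \frac{117}{4}$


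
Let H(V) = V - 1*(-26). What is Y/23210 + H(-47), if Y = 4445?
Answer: -96593/4642 ≈ -20.808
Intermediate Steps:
H(V) = 26 + V (H(V) = V + 26 = 26 + V)
Y/23210 + H(-47) = 4445/23210 + (26 - 47) = 4445*(1/23210) - 21 = 889/4642 - 21 = -96593/4642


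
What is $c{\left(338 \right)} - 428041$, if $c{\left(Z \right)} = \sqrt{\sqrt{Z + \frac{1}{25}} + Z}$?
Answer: $-428041 + \frac{\sqrt{8450 + 15 \sqrt{939}}}{5} \approx -4.2802 \cdot 10^{5}$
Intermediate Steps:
$c{\left(Z \right)} = \sqrt{Z + \sqrt{\frac{1}{25} + Z}}$ ($c{\left(Z \right)} = \sqrt{\sqrt{Z + \frac{1}{25}} + Z} = \sqrt{\sqrt{\frac{1}{25} + Z} + Z} = \sqrt{Z + \sqrt{\frac{1}{25} + Z}}$)
$c{\left(338 \right)} - 428041 = \frac{\sqrt{5 \sqrt{1 + 25 \cdot 338} + 25 \cdot 338}}{5} - 428041 = \frac{\sqrt{5 \sqrt{1 + 8450} + 8450}}{5} - 428041 = \frac{\sqrt{5 \sqrt{8451} + 8450}}{5} - 428041 = \frac{\sqrt{5 \cdot 3 \sqrt{939} + 8450}}{5} - 428041 = \frac{\sqrt{15 \sqrt{939} + 8450}}{5} - 428041 = \frac{\sqrt{8450 + 15 \sqrt{939}}}{5} - 428041 = -428041 + \frac{\sqrt{8450 + 15 \sqrt{939}}}{5}$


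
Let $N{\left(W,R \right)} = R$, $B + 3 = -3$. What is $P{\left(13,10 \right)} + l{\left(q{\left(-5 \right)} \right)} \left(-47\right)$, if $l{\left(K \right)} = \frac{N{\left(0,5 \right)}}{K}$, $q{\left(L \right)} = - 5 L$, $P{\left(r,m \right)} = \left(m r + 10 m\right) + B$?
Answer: $\frac{1073}{5} \approx 214.6$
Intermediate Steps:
$B = -6$ ($B = -3 - 3 = -6$)
$P{\left(r,m \right)} = -6 + 10 m + m r$ ($P{\left(r,m \right)} = \left(m r + 10 m\right) - 6 = \left(10 m + m r\right) - 6 = -6 + 10 m + m r$)
$l{\left(K \right)} = \frac{5}{K}$
$P{\left(13,10 \right)} + l{\left(q{\left(-5 \right)} \right)} \left(-47\right) = \left(-6 + 10 \cdot 10 + 10 \cdot 13\right) + \frac{5}{\left(-5\right) \left(-5\right)} \left(-47\right) = \left(-6 + 100 + 130\right) + \frac{5}{25} \left(-47\right) = 224 + 5 \cdot \frac{1}{25} \left(-47\right) = 224 + \frac{1}{5} \left(-47\right) = 224 - \frac{47}{5} = \frac{1073}{5}$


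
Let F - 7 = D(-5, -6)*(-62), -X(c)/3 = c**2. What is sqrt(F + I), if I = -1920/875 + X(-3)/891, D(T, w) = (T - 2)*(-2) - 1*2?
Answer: I*sqrt(986144082)/1155 ≈ 27.189*I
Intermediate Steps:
X(c) = -3*c**2
D(T, w) = 2 - 2*T (D(T, w) = (-2 + T)*(-2) - 2 = (4 - 2*T) - 2 = 2 - 2*T)
I = -12847/5775 (I = -1920/875 - 3*(-3)**2/891 = -1920*1/875 - 3*9*(1/891) = -384/175 - 27*1/891 = -384/175 - 1/33 = -12847/5775 ≈ -2.2246)
F = -737 (F = 7 + (2 - 2*(-5))*(-62) = 7 + (2 + 10)*(-62) = 7 + 12*(-62) = 7 - 744 = -737)
sqrt(F + I) = sqrt(-737 - 12847/5775) = sqrt(-4269022/5775) = I*sqrt(986144082)/1155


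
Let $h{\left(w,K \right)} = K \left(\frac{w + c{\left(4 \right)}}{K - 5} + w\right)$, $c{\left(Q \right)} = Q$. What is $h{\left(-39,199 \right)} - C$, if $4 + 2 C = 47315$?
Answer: $- \frac{3050883}{97} \approx -31452.0$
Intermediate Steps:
$C = \frac{47311}{2}$ ($C = -2 + \frac{1}{2} \cdot 47315 = -2 + \frac{47315}{2} = \frac{47311}{2} \approx 23656.0$)
$h{\left(w,K \right)} = K \left(w + \frac{4 + w}{-5 + K}\right)$ ($h{\left(w,K \right)} = K \left(\frac{w + 4}{K - 5} + w\right) = K \left(\frac{4 + w}{-5 + K} + w\right) = K \left(w + \frac{4 + w}{-5 + K}\right)$)
$h{\left(-39,199 \right)} - C = \frac{199 \left(4 - -156 + 199 \left(-39\right)\right)}{-5 + 199} - \frac{47311}{2} = \frac{199 \left(4 + 156 - 7761\right)}{194} - \frac{47311}{2} = 199 \cdot \frac{1}{194} \left(-7601\right) - \frac{47311}{2} = - \frac{1512599}{194} - \frac{47311}{2} = - \frac{3050883}{97}$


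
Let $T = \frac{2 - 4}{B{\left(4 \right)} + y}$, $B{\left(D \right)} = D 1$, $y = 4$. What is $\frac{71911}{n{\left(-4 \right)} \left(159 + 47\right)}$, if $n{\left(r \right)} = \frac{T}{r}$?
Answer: $\frac{575288}{103} \approx 5585.3$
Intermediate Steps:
$B{\left(D \right)} = D$
$T = - \frac{1}{4}$ ($T = \frac{2 - 4}{4 + 4} = - \frac{2}{8} = \left(-2\right) \frac{1}{8} = - \frac{1}{4} \approx -0.25$)
$n{\left(r \right)} = - \frac{1}{4 r}$
$\frac{71911}{n{\left(-4 \right)} \left(159 + 47\right)} = \frac{71911}{- \frac{1}{4 \left(-4\right)} \left(159 + 47\right)} = \frac{71911}{\left(- \frac{1}{4}\right) \left(- \frac{1}{4}\right) 206} = \frac{71911}{\frac{1}{16} \cdot 206} = \frac{71911}{\frac{103}{8}} = 71911 \cdot \frac{8}{103} = \frac{575288}{103}$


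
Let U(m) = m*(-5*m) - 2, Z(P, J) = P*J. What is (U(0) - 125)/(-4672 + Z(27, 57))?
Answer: 127/3133 ≈ 0.040536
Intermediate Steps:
Z(P, J) = J*P
U(m) = -2 - 5*m**2 (U(m) = -5*m**2 - 2 = -2 - 5*m**2)
(U(0) - 125)/(-4672 + Z(27, 57)) = ((-2 - 5*0**2) - 125)/(-4672 + 57*27) = ((-2 - 5*0) - 125)/(-4672 + 1539) = ((-2 + 0) - 125)/(-3133) = (-2 - 125)*(-1/3133) = -127*(-1/3133) = 127/3133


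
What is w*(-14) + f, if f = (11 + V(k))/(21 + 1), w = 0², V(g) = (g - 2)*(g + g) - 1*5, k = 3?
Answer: 6/11 ≈ 0.54545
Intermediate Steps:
V(g) = -5 + 2*g*(-2 + g) (V(g) = (-2 + g)*(2*g) - 5 = 2*g*(-2 + g) - 5 = -5 + 2*g*(-2 + g))
w = 0
f = 6/11 (f = (11 + (-5 - 4*3 + 2*3²))/(21 + 1) = (11 + (-5 - 12 + 2*9))/22 = (11 + (-5 - 12 + 18))*(1/22) = (11 + 1)*(1/22) = 12*(1/22) = 6/11 ≈ 0.54545)
w*(-14) + f = 0*(-14) + 6/11 = 0 + 6/11 = 6/11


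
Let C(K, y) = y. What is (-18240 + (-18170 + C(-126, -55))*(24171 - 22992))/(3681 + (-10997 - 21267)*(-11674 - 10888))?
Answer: -21505515/727944049 ≈ -0.029543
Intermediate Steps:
(-18240 + (-18170 + C(-126, -55))*(24171 - 22992))/(3681 + (-10997 - 21267)*(-11674 - 10888)) = (-18240 + (-18170 - 55)*(24171 - 22992))/(3681 + (-10997 - 21267)*(-11674 - 10888)) = (-18240 - 18225*1179)/(3681 - 32264*(-22562)) = (-18240 - 21487275)/(3681 + 727940368) = -21505515/727944049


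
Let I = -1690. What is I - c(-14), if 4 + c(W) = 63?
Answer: -1749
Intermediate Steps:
c(W) = 59 (c(W) = -4 + 63 = 59)
I - c(-14) = -1690 - 1*59 = -1690 - 59 = -1749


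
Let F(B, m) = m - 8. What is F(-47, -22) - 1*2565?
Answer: -2595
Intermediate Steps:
F(B, m) = -8 + m
F(-47, -22) - 1*2565 = (-8 - 22) - 1*2565 = -30 - 2565 = -2595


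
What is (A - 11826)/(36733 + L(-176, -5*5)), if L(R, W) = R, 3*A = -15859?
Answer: -51337/109671 ≈ -0.46810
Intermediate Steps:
A = -15859/3 (A = (⅓)*(-15859) = -15859/3 ≈ -5286.3)
(A - 11826)/(36733 + L(-176, -5*5)) = (-15859/3 - 11826)/(36733 - 176) = -51337/3/36557 = -51337/3*1/36557 = -51337/109671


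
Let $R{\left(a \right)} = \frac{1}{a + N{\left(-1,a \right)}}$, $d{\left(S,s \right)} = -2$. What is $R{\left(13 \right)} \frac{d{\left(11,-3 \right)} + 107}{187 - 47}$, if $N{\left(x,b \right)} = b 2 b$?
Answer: $\frac{1}{468} \approx 0.0021368$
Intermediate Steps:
$N{\left(x,b \right)} = 2 b^{2}$
$R{\left(a \right)} = \frac{1}{a + 2 a^{2}}$
$R{\left(13 \right)} \frac{d{\left(11,-3 \right)} + 107}{187 - 47} = \frac{1}{13 \left(1 + 2 \cdot 13\right)} \frac{-2 + 107}{187 - 47} = \frac{1}{13 \left(1 + 26\right)} \frac{105}{140} = \frac{1}{13 \cdot 27} \cdot 105 \cdot \frac{1}{140} = \frac{1}{13} \cdot \frac{1}{27} \cdot \frac{3}{4} = \frac{1}{351} \cdot \frac{3}{4} = \frac{1}{468}$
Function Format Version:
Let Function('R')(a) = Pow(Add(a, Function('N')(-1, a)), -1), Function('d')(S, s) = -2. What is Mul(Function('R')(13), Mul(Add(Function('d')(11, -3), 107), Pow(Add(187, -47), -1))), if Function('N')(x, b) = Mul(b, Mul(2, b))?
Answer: Rational(1, 468) ≈ 0.0021368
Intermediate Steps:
Function('N')(x, b) = Mul(2, Pow(b, 2))
Function('R')(a) = Pow(Add(a, Mul(2, Pow(a, 2))), -1)
Mul(Function('R')(13), Mul(Add(Function('d')(11, -3), 107), Pow(Add(187, -47), -1))) = Mul(Mul(Pow(13, -1), Pow(Add(1, Mul(2, 13)), -1)), Mul(Add(-2, 107), Pow(Add(187, -47), -1))) = Mul(Mul(Rational(1, 13), Pow(Add(1, 26), -1)), Mul(105, Pow(140, -1))) = Mul(Mul(Rational(1, 13), Pow(27, -1)), Mul(105, Rational(1, 140))) = Mul(Mul(Rational(1, 13), Rational(1, 27)), Rational(3, 4)) = Mul(Rational(1, 351), Rational(3, 4)) = Rational(1, 468)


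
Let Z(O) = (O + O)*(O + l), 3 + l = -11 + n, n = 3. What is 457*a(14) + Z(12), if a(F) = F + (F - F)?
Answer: 6422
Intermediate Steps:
l = -11 (l = -3 + (-11 + 3) = -3 - 8 = -11)
Z(O) = 2*O*(-11 + O) (Z(O) = (O + O)*(O - 11) = (2*O)*(-11 + O) = 2*O*(-11 + O))
a(F) = F (a(F) = F + 0 = F)
457*a(14) + Z(12) = 457*14 + 2*12*(-11 + 12) = 6398 + 2*12*1 = 6398 + 24 = 6422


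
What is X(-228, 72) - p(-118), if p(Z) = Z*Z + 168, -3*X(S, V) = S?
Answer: -14016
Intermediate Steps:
X(S, V) = -S/3
p(Z) = 168 + Z² (p(Z) = Z² + 168 = 168 + Z²)
X(-228, 72) - p(-118) = -⅓*(-228) - (168 + (-118)²) = 76 - (168 + 13924) = 76 - 1*14092 = 76 - 14092 = -14016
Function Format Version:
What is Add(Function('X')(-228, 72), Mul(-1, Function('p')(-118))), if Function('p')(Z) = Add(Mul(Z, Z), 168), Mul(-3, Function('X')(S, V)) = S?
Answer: -14016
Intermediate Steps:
Function('X')(S, V) = Mul(Rational(-1, 3), S)
Function('p')(Z) = Add(168, Pow(Z, 2)) (Function('p')(Z) = Add(Pow(Z, 2), 168) = Add(168, Pow(Z, 2)))
Add(Function('X')(-228, 72), Mul(-1, Function('p')(-118))) = Add(Mul(Rational(-1, 3), -228), Mul(-1, Add(168, Pow(-118, 2)))) = Add(76, Mul(-1, Add(168, 13924))) = Add(76, Mul(-1, 14092)) = Add(76, -14092) = -14016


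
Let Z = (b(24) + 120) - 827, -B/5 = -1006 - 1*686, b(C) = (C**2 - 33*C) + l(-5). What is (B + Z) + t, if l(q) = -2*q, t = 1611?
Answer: 9158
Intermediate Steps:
b(C) = 10 + C**2 - 33*C (b(C) = (C**2 - 33*C) - 2*(-5) = (C**2 - 33*C) + 10 = 10 + C**2 - 33*C)
B = 8460 (B = -5*(-1006 - 1*686) = -5*(-1006 - 686) = -5*(-1692) = 8460)
Z = -913 (Z = ((10 + 24**2 - 33*24) + 120) - 827 = ((10 + 576 - 792) + 120) - 827 = (-206 + 120) - 827 = -86 - 827 = -913)
(B + Z) + t = (8460 - 913) + 1611 = 7547 + 1611 = 9158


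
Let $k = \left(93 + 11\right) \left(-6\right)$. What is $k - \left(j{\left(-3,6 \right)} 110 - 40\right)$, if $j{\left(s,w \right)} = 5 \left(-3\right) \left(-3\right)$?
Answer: $-5534$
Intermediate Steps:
$k = -624$ ($k = 104 \left(-6\right) = -624$)
$j{\left(s,w \right)} = 45$ ($j{\left(s,w \right)} = \left(-15\right) \left(-3\right) = 45$)
$k - \left(j{\left(-3,6 \right)} 110 - 40\right) = -624 - \left(45 \cdot 110 - 40\right) = -624 - \left(4950 - 40\right) = -624 - 4910 = -5534$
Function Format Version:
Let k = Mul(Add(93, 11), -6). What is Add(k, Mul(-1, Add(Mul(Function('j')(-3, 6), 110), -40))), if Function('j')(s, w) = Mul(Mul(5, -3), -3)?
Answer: -5534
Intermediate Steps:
k = -624 (k = Mul(104, -6) = -624)
Function('j')(s, w) = 45 (Function('j')(s, w) = Mul(-15, -3) = 45)
Add(k, Mul(-1, Add(Mul(Function('j')(-3, 6), 110), -40))) = Add(-624, Mul(-1, Add(Mul(45, 110), -40))) = Add(-624, Mul(-1, Add(4950, -40))) = Add(-624, Mul(-1, 4910)) = Add(-624, -4910) = -5534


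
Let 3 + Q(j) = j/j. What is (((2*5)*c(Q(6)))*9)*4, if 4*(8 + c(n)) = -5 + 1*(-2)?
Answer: -3510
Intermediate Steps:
Q(j) = -2 (Q(j) = -3 + j/j = -3 + 1 = -2)
c(n) = -39/4 (c(n) = -8 + (-5 + 1*(-2))/4 = -8 + (-5 - 2)/4 = -8 + (¼)*(-7) = -8 - 7/4 = -39/4)
(((2*5)*c(Q(6)))*9)*4 = (((2*5)*(-39/4))*9)*4 = ((10*(-39/4))*9)*4 = -195/2*9*4 = -1755/2*4 = -3510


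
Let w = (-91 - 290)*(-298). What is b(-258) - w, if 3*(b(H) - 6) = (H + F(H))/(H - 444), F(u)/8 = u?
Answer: -4427705/39 ≈ -1.1353e+5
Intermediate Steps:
F(u) = 8*u
w = 113538 (w = -381*(-298) = 113538)
b(H) = 6 + 3*H/(-444 + H) (b(H) = 6 + ((H + 8*H)/(H - 444))/3 = 6 + ((9*H)/(-444 + H))/3 = 6 + (9*H/(-444 + H))/3 = 6 + 3*H/(-444 + H))
b(-258) - w = 9*(-296 - 258)/(-444 - 258) - 1*113538 = 9*(-554)/(-702) - 113538 = 9*(-1/702)*(-554) - 113538 = 277/39 - 113538 = -4427705/39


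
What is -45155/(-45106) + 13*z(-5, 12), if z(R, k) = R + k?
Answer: 4149801/45106 ≈ 92.001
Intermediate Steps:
-45155/(-45106) + 13*z(-5, 12) = -45155/(-45106) + 13*(-5 + 12) = -45155*(-1/45106) + 13*7 = 45155/45106 + 91 = 4149801/45106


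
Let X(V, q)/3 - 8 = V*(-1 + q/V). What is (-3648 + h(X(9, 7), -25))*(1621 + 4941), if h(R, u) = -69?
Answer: -24390954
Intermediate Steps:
X(V, q) = 24 + 3*V*(-1 + q/V) (X(V, q) = 24 + 3*(V*(-1 + q/V)) = 24 + 3*V*(-1 + q/V))
(-3648 + h(X(9, 7), -25))*(1621 + 4941) = (-3648 - 69)*(1621 + 4941) = -3717*6562 = -24390954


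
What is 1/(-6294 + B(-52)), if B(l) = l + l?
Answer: -1/6398 ≈ -0.00015630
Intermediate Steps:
B(l) = 2*l
1/(-6294 + B(-52)) = 1/(-6294 + 2*(-52)) = 1/(-6294 - 104) = 1/(-6398) = -1/6398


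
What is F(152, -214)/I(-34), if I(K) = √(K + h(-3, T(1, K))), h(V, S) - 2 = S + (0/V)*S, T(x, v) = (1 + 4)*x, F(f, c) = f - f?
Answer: 0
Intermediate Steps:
F(f, c) = 0
T(x, v) = 5*x
h(V, S) = 2 + S (h(V, S) = 2 + (S + (0/V)*S) = 2 + (S + 0*S) = 2 + (S + 0) = 2 + S)
I(K) = √(7 + K) (I(K) = √(K + (2 + 5*1)) = √(K + (2 + 5)) = √(K + 7) = √(7 + K))
F(152, -214)/I(-34) = 0/(√(7 - 34)) = 0/(√(-27)) = 0/((3*I*√3)) = 0*(-I*√3/9) = 0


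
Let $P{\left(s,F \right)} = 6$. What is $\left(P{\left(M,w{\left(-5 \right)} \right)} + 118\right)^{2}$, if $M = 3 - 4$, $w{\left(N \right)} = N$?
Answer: $15376$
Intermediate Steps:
$M = -1$
$\left(P{\left(M,w{\left(-5 \right)} \right)} + 118\right)^{2} = \left(6 + 118\right)^{2} = 124^{2} = 15376$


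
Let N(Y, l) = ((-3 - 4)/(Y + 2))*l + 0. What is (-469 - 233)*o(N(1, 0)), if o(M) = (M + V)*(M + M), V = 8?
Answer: 0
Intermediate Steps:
N(Y, l) = -7*l/(2 + Y) (N(Y, l) = (-7/(2 + Y))*l + 0 = -7*l/(2 + Y) + 0 = -7*l/(2 + Y))
o(M) = 2*M*(8 + M) (o(M) = (M + 8)*(M + M) = (8 + M)*(2*M) = 2*M*(8 + M))
(-469 - 233)*o(N(1, 0)) = (-469 - 233)*(2*(-7*0/(2 + 1))*(8 - 7*0/(2 + 1))) = -1404*(-7*0/3)*(8 - 7*0/3) = -1404*(-7*0*⅓)*(8 - 7*0*⅓) = -1404*0*(8 + 0) = -1404*0*8 = -702*0 = 0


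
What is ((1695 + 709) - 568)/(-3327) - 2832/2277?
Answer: -1511404/841731 ≈ -1.7956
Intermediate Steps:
((1695 + 709) - 568)/(-3327) - 2832/2277 = (2404 - 568)*(-1/3327) - 2832*1/2277 = 1836*(-1/3327) - 944/759 = -612/1109 - 944/759 = -1511404/841731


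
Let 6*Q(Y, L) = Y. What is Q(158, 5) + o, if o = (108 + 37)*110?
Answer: 47929/3 ≈ 15976.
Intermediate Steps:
Q(Y, L) = Y/6
o = 15950 (o = 145*110 = 15950)
Q(158, 5) + o = (⅙)*158 + 15950 = 79/3 + 15950 = 47929/3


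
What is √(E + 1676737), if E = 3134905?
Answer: √4811642 ≈ 2193.5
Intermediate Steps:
√(E + 1676737) = √(3134905 + 1676737) = √4811642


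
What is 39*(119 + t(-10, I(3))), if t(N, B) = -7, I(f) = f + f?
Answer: 4368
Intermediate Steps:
I(f) = 2*f
39*(119 + t(-10, I(3))) = 39*(119 - 7) = 39*112 = 4368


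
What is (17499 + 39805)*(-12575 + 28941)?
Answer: 937837264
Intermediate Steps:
(17499 + 39805)*(-12575 + 28941) = 57304*16366 = 937837264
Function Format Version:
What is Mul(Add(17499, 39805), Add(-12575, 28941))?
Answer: 937837264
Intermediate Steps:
Mul(Add(17499, 39805), Add(-12575, 28941)) = Mul(57304, 16366) = 937837264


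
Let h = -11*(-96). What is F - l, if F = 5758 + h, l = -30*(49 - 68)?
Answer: 6244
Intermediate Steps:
h = 1056
l = 570 (l = -30*(-19) = 570)
F = 6814 (F = 5758 + 1056 = 6814)
F - l = 6814 - 1*570 = 6814 - 570 = 6244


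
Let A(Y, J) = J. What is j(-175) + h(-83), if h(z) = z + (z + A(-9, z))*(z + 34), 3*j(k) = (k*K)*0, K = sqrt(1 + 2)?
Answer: 8051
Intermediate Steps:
K = sqrt(3) ≈ 1.7320
j(k) = 0 (j(k) = ((k*sqrt(3))*0)/3 = (1/3)*0 = 0)
h(z) = z + 2*z*(34 + z) (h(z) = z + (z + z)*(z + 34) = z + (2*z)*(34 + z) = z + 2*z*(34 + z))
j(-175) + h(-83) = 0 - 83*(69 + 2*(-83)) = 0 - 83*(69 - 166) = 0 - 83*(-97) = 0 + 8051 = 8051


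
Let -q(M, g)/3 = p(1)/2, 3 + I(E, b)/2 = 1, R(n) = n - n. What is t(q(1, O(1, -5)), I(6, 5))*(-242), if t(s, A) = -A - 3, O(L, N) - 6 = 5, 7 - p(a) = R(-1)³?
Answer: -242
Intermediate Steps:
R(n) = 0
p(a) = 7 (p(a) = 7 - 1*0³ = 7 - 1*0 = 7 + 0 = 7)
I(E, b) = -4 (I(E, b) = -6 + 2*1 = -6 + 2 = -4)
O(L, N) = 11 (O(L, N) = 6 + 5 = 11)
q(M, g) = -21/2
t(s, A) = -3 - A
t(q(1, O(1, -5)), I(6, 5))*(-242) = (-3 - 1*(-4))*(-242) = (-3 + 4)*(-242) = 1*(-242) = -242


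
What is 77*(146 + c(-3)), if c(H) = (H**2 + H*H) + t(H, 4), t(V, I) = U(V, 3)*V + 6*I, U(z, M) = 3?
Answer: 13783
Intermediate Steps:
t(V, I) = 3*V + 6*I
c(H) = 24 + 2*H**2 + 3*H (c(H) = (H**2 + H*H) + (3*H + 6*4) = (H**2 + H**2) + (3*H + 24) = 2*H**2 + (24 + 3*H) = 24 + 2*H**2 + 3*H)
77*(146 + c(-3)) = 77*(146 + (24 + 2*(-3)**2 + 3*(-3))) = 77*(146 + (24 + 2*9 - 9)) = 77*(146 + (24 + 18 - 9)) = 77*(146 + 33) = 77*179 = 13783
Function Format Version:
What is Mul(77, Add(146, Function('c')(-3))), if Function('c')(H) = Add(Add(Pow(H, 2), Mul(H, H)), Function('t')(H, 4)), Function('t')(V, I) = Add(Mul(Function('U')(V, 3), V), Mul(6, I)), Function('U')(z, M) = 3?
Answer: 13783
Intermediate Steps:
Function('t')(V, I) = Add(Mul(3, V), Mul(6, I))
Function('c')(H) = Add(24, Mul(2, Pow(H, 2)), Mul(3, H)) (Function('c')(H) = Add(Add(Pow(H, 2), Mul(H, H)), Add(Mul(3, H), Mul(6, 4))) = Add(Add(Pow(H, 2), Pow(H, 2)), Add(Mul(3, H), 24)) = Add(Mul(2, Pow(H, 2)), Add(24, Mul(3, H))) = Add(24, Mul(2, Pow(H, 2)), Mul(3, H)))
Mul(77, Add(146, Function('c')(-3))) = Mul(77, Add(146, Add(24, Mul(2, Pow(-3, 2)), Mul(3, -3)))) = Mul(77, Add(146, Add(24, Mul(2, 9), -9))) = Mul(77, Add(146, Add(24, 18, -9))) = Mul(77, Add(146, 33)) = Mul(77, 179) = 13783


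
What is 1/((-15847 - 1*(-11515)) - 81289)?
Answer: -1/85621 ≈ -1.1679e-5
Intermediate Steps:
1/((-15847 - 1*(-11515)) - 81289) = 1/((-15847 + 11515) - 81289) = 1/(-4332 - 81289) = 1/(-85621) = -1/85621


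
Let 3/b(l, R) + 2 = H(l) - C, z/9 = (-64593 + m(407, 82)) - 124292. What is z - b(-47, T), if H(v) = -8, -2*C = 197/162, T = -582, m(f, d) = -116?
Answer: -5176169415/3043 ≈ -1.7010e+6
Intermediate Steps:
C = -197/324 (C = -197/(2*162) = -1/2*197/162 = -197/324 ≈ -0.60802)
z = -1701009 (z = 9*((-64593 - 116) - 124292) = 9*(-64709 - 124292) = 9*(-189001) = -1701009)
b(l, R) = -972/3043 (b(l, R) = 3/(-2 + (-8 - 1*(-197/324))) = 3/(-2 + (-8 + 197/324)) = 3/(-2 - 2395/324) = 3/(-3043/324) = 3*(-324/3043) = -972/3043)
z - b(-47, T) = -1701009 - 1*(-972/3043) = -1701009 + 972/3043 = -5176169415/3043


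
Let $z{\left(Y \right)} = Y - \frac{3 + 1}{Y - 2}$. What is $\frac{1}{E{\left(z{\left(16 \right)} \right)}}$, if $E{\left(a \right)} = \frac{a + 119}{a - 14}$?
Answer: $\frac{12}{943} \approx 0.012725$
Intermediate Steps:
$z{\left(Y \right)} = Y - \frac{4}{-2 + Y}$
$E{\left(a \right)} = \frac{119 + a}{-14 + a}$
$\frac{1}{E{\left(z{\left(16 \right)} \right)}} = \frac{1}{\frac{1}{-14 + \frac{-4 + 16^{2} - 32}{-2 + 16}} \left(119 + \frac{-4 + 16^{2} - 32}{-2 + 16}\right)} = \frac{1}{\frac{1}{-14 + \frac{-4 + 256 - 32}{14}} \left(119 + \frac{-4 + 256 - 32}{14}\right)} = \frac{1}{\frac{1}{-14 + \frac{1}{14} \cdot 220} \left(119 + \frac{1}{14} \cdot 220\right)} = \frac{1}{\frac{1}{-14 + \frac{110}{7}} \left(119 + \frac{110}{7}\right)} = \frac{1}{\frac{1}{\frac{12}{7}} \cdot \frac{943}{7}} = \frac{1}{\frac{7}{12} \cdot \frac{943}{7}} = \frac{1}{\frac{943}{12}} = \frac{12}{943}$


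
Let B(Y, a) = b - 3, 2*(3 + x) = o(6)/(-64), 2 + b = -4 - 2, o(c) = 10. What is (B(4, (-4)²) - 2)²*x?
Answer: -33293/64 ≈ -520.20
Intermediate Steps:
b = -8 (b = -2 + (-4 - 2) = -2 - 6 = -8)
x = -197/64 (x = -3 + (10/(-64))/2 = -3 + (10*(-1/64))/2 = -3 + (½)*(-5/32) = -3 - 5/64 = -197/64 ≈ -3.0781)
B(Y, a) = -11 (B(Y, a) = -8 - 3 = -11)
(B(4, (-4)²) - 2)²*x = (-11 - 2)²*(-197/64) = (-13)²*(-197/64) = 169*(-197/64) = -33293/64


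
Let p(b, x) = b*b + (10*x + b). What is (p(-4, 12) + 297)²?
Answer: 184041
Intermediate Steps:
p(b, x) = b + b² + 10*x (p(b, x) = b² + (b + 10*x) = b + b² + 10*x)
(p(-4, 12) + 297)² = ((-4 + (-4)² + 10*12) + 297)² = ((-4 + 16 + 120) + 297)² = (132 + 297)² = 429² = 184041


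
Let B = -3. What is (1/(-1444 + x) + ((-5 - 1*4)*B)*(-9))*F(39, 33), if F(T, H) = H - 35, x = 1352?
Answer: 22357/46 ≈ 486.02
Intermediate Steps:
F(T, H) = -35 + H
(1/(-1444 + x) + ((-5 - 1*4)*B)*(-9))*F(39, 33) = (1/(-1444 + 1352) + ((-5 - 1*4)*(-3))*(-9))*(-35 + 33) = (1/(-92) + ((-5 - 4)*(-3))*(-9))*(-2) = (-1/92 - 9*(-3)*(-9))*(-2) = (-1/92 + 27*(-9))*(-2) = (-1/92 - 243)*(-2) = -22357/92*(-2) = 22357/46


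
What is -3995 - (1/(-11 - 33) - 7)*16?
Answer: -42709/11 ≈ -3882.6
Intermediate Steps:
-3995 - (1/(-11 - 33) - 7)*16 = -3995 - (1/(-44) - 7)*16 = -3995 - (-1/44 - 7)*16 = -3995 - (-309)*16/44 = -3995 - 1*(-1236/11) = -3995 + 1236/11 = -42709/11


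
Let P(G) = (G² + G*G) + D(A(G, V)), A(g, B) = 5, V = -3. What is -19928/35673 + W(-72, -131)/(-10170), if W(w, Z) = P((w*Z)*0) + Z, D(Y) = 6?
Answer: -281147/514602 ≈ -0.54634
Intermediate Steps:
P(G) = 6 + 2*G² (P(G) = (G² + G*G) + 6 = (G² + G²) + 6 = 2*G² + 6 = 6 + 2*G²)
W(w, Z) = 6 + Z (W(w, Z) = (6 + 2*((w*Z)*0)²) + Z = (6 + 2*((Z*w)*0)²) + Z = (6 + 2*0²) + Z = (6 + 2*0) + Z = (6 + 0) + Z = 6 + Z)
-19928/35673 + W(-72, -131)/(-10170) = -19928/35673 + (6 - 131)/(-10170) = -19928*1/35673 - 125*(-1/10170) = -424/759 + 25/2034 = -281147/514602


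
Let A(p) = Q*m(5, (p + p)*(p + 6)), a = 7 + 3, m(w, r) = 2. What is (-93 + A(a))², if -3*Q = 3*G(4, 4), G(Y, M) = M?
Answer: 10201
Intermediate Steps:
a = 10
Q = -4 ≈ -4.0000
A(p) = -8 (A(p) = -4*2 = -8)
(-93 + A(a))² = (-93 - 8)² = (-101)² = 10201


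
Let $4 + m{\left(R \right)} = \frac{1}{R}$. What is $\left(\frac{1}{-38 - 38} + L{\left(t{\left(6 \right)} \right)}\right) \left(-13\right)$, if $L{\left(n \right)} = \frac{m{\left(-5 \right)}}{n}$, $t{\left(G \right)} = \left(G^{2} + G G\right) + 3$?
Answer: $\frac{8541}{9500} \approx 0.89905$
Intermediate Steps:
$t{\left(G \right)} = 3 + 2 G^{2}$ ($t{\left(G \right)} = \left(G^{2} + G^{2}\right) + 3 = 2 G^{2} + 3 = 3 + 2 G^{2}$)
$m{\left(R \right)} = -4 + \frac{1}{R}$
$L{\left(n \right)} = - \frac{21}{5 n}$ ($L{\left(n \right)} = \frac{-4 + \frac{1}{-5}}{n} = \frac{-4 - \frac{1}{5}}{n} = - \frac{21}{5 n}$)
$\left(\frac{1}{-38 - 38} + L{\left(t{\left(6 \right)} \right)}\right) \left(-13\right) = \left(\frac{1}{-38 - 38} - \frac{21}{5 \left(3 + 2 \cdot 6^{2}\right)}\right) \left(-13\right) = \left(\frac{1}{-76} - \frac{21}{5 \left(3 + 2 \cdot 36\right)}\right) \left(-13\right) = \left(- \frac{1}{76} - \frac{21}{5 \left(3 + 72\right)}\right) \left(-13\right) = \left(- \frac{1}{76} - \frac{21}{5 \cdot 75}\right) \left(-13\right) = \left(- \frac{1}{76} - \frac{7}{125}\right) \left(-13\right) = \left(- \frac{657}{9500}\right) \left(-13\right) = \frac{8541}{9500}$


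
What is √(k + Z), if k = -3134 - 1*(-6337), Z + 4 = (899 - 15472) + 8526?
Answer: 4*I*√178 ≈ 53.367*I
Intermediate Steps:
Z = -6051 (Z = -4 + ((899 - 15472) + 8526) = -4 + (-14573 + 8526) = -4 - 6047 = -6051)
k = 3203 (k = -3134 + 6337 = 3203)
√(k + Z) = √(3203 - 6051) = √(-2848) = 4*I*√178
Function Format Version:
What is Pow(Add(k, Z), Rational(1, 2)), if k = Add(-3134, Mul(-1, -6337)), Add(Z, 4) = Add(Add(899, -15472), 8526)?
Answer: Mul(4, I, Pow(178, Rational(1, 2))) ≈ Mul(53.367, I)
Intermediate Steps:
Z = -6051 (Z = Add(-4, Add(Add(899, -15472), 8526)) = Add(-4, Add(-14573, 8526)) = Add(-4, -6047) = -6051)
k = 3203 (k = Add(-3134, 6337) = 3203)
Pow(Add(k, Z), Rational(1, 2)) = Pow(Add(3203, -6051), Rational(1, 2)) = Pow(-2848, Rational(1, 2)) = Mul(4, I, Pow(178, Rational(1, 2)))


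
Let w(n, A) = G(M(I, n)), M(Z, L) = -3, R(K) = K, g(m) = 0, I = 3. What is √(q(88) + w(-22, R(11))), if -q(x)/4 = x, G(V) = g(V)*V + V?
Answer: I*√355 ≈ 18.841*I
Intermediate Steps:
G(V) = V (G(V) = 0*V + V = 0 + V = V)
w(n, A) = -3
q(x) = -4*x
√(q(88) + w(-22, R(11))) = √(-4*88 - 3) = √(-352 - 3) = √(-355) = I*√355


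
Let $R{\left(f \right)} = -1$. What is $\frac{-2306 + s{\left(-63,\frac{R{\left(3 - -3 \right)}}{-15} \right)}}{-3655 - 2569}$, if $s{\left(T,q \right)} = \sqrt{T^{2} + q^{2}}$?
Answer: $\frac{1153}{3112} - \frac{\sqrt{893026}}{93360} \approx 0.36038$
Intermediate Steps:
$\frac{-2306 + s{\left(-63,\frac{R{\left(3 - -3 \right)}}{-15} \right)}}{-3655 - 2569} = \frac{-2306 + \sqrt{\left(-63\right)^{2} + \left(- \frac{1}{-15}\right)^{2}}}{-3655 - 2569} = \frac{-2306 + \sqrt{3969 + \left(\left(-1\right) \left(- \frac{1}{15}\right)\right)^{2}}}{-6224} = \left(-2306 + \sqrt{3969 + \left(\frac{1}{15}\right)^{2}}\right) \left(- \frac{1}{6224}\right) = \left(-2306 + \sqrt{3969 + \frac{1}{225}}\right) \left(- \frac{1}{6224}\right) = \left(-2306 + \sqrt{\frac{893026}{225}}\right) \left(- \frac{1}{6224}\right) = \left(-2306 + \frac{\sqrt{893026}}{15}\right) \left(- \frac{1}{6224}\right) = \frac{1153}{3112} - \frac{\sqrt{893026}}{93360}$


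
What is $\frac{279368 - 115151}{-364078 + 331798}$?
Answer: $- \frac{54739}{10760} \approx -5.0873$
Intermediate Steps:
$\frac{279368 - 115151}{-364078 + 331798} = \frac{164217}{-32280} = 164217 \left(- \frac{1}{32280}\right) = - \frac{54739}{10760}$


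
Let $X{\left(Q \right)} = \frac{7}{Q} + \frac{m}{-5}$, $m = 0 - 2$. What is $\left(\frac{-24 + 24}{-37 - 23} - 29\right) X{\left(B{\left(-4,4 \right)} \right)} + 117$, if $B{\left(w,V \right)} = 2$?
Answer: $\frac{39}{10} \approx 3.9$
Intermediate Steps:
$m = -2$
$X{\left(Q \right)} = \frac{2}{5} + \frac{7}{Q}$ ($X{\left(Q \right)} = \frac{7}{Q} - \frac{2}{-5} = \frac{7}{Q} - - \frac{2}{5} = \frac{7}{Q} + \frac{2}{5} = \frac{2}{5} + \frac{7}{Q}$)
$\left(\frac{-24 + 24}{-37 - 23} - 29\right) X{\left(B{\left(-4,4 \right)} \right)} + 117 = \left(\frac{-24 + 24}{-37 - 23} - 29\right) \left(\frac{2}{5} + \frac{7}{2}\right) + 117 = \left(\frac{0}{-60} - 29\right) \left(\frac{2}{5} + 7 \cdot \frac{1}{2}\right) + 117 = \left(0 \left(- \frac{1}{60}\right) - 29\right) \left(\frac{2}{5} + \frac{7}{2}\right) + 117 = \left(0 - 29\right) \frac{39}{10} + 117 = \left(-29\right) \frac{39}{10} + 117 = - \frac{1131}{10} + 117 = \frac{39}{10}$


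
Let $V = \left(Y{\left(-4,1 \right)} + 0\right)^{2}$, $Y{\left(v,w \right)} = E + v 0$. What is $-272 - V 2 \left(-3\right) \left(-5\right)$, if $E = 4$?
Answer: $-752$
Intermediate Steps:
$Y{\left(v,w \right)} = 4$ ($Y{\left(v,w \right)} = 4 + v 0 = 4 + 0 = 4$)
$V = 16$ ($V = \left(4 + 0\right)^{2} = 4^{2} = 16$)
$-272 - V 2 \left(-3\right) \left(-5\right) = -272 - 16 \cdot 2 \left(-3\right) \left(-5\right) = -272 - 16 \left(\left(-6\right) \left(-5\right)\right) = -272 - 16 \cdot 30 = -272 - 480 = -752$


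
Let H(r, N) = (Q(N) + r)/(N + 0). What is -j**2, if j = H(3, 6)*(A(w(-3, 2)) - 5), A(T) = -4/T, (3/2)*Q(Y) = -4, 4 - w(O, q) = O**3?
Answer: -2809/34596 ≈ -0.081194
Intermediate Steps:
w(O, q) = 4 - O**3
Q(Y) = -8/3 (Q(Y) = (2/3)*(-4) = -8/3)
H(r, N) = (-8/3 + r)/N (H(r, N) = (-8/3 + r)/(N + 0) = (-8/3 + r)/N)
j = -53/186 (j = ((-8/3 + 3)/6)*(-4/(4 - 1*(-3)**3) - 5) = ((1/6)*(1/3))*(-4/(4 - 1*(-27)) - 5) = (-4/(4 + 27) - 5)/18 = (-4/31 - 5)/18 = (1/18)*(-159/31) = -53/186 ≈ -0.28495)
-j**2 = -(-53/186)**2 = -1*2809/34596 = -2809/34596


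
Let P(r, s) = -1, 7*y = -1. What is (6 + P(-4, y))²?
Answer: 25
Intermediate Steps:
y = -⅐ (y = (⅐)*(-1) = -⅐ ≈ -0.14286)
(6 + P(-4, y))² = (6 - 1)² = 5² = 25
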